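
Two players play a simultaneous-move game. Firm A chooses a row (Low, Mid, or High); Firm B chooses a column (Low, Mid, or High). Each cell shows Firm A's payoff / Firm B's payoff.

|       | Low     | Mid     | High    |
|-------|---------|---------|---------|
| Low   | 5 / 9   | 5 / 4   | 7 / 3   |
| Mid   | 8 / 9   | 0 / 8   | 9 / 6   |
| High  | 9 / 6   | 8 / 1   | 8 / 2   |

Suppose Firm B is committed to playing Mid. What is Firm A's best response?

With Firm B fixed at Mid, Firm A's payoffs are: Low → 5, Mid → 0, High → 8.
The maximum is 8, achieved by High.

High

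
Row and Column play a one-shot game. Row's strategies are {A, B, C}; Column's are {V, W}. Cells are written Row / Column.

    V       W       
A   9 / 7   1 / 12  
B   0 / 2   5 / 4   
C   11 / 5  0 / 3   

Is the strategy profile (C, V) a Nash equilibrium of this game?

Holding Column at V: Row gets 11 from C, versus 9 from A, 0 from B. No profitable deviation for Row.
Holding Row at C: Column gets 5 from V, versus 3 from W. No profitable deviation for Column either.

Yes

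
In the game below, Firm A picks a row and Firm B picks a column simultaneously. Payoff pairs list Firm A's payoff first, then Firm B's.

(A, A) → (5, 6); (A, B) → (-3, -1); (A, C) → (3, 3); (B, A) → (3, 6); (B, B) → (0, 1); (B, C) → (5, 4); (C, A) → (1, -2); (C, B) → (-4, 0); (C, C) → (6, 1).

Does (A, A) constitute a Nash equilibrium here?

Holding Firm B at A: Firm A gets 5 from A, versus 3 from B, 1 from C. No profitable deviation for Firm A.
Holding Firm A at A: Firm B gets 6 from A, versus -1 from B, 3 from C. No profitable deviation for Firm B either.

Yes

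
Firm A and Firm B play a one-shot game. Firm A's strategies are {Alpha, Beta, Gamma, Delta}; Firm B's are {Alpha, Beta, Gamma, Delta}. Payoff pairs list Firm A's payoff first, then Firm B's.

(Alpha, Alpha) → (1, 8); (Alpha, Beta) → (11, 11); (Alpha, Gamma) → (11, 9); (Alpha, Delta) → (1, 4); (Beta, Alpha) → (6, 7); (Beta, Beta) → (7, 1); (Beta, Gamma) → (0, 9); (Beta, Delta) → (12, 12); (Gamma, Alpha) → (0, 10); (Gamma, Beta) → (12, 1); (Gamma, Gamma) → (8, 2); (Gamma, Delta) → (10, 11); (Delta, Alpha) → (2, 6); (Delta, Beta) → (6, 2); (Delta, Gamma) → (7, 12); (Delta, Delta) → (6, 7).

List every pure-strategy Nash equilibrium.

A profile is a Nash equilibrium when each player is best-responding to the other.
Firm A's best responses — vs Alpha: Beta (payoff 6); vs Beta: Gamma (payoff 12); vs Gamma: Alpha (payoff 11); vs Delta: Beta (payoff 12).
Firm B's best responses — vs Alpha: Beta (payoff 11); vs Beta: Delta (payoff 12); vs Gamma: Delta (payoff 11); vs Delta: Gamma (payoff 12).
The only mutual best response is (Beta, Delta); neither player gains by switching there.

(Beta, Delta)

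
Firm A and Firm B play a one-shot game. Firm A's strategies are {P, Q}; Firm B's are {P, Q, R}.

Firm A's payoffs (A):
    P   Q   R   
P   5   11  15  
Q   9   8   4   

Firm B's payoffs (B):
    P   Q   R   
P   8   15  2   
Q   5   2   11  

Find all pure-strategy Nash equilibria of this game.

(P, Q)

A profile is a Nash equilibrium when each player is best-responding to the other.
Firm A's best responses — vs P: Q (payoff 9); vs Q: P (payoff 11); vs R: P (payoff 15).
Firm B's best responses — vs P: Q (payoff 15); vs Q: R (payoff 11).
The only mutual best response is (P, Q); neither player gains by switching there.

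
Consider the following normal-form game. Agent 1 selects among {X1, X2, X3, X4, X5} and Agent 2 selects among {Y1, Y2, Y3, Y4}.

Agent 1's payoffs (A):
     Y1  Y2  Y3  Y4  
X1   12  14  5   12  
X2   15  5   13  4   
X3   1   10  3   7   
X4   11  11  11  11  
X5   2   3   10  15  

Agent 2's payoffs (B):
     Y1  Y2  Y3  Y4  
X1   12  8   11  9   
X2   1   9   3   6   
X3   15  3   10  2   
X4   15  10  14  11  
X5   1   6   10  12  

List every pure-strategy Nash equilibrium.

Check mutual best responses: a cell is a NE iff neither player can gain by unilaterally deviating.
Agent 1's best responses — vs Y1: X2 (payoff 15); vs Y2: X1 (payoff 14); vs Y3: X2 (payoff 13); vs Y4: X5 (payoff 15).
Agent 2's best responses — vs X1: Y1 (payoff 12); vs X2: Y2 (payoff 9); vs X3: Y1 (payoff 15); vs X4: Y1 (payoff 15); vs X5: Y4 (payoff 12).
The only mutual best response is (X5, Y4); neither player gains by switching there.

(X5, Y4)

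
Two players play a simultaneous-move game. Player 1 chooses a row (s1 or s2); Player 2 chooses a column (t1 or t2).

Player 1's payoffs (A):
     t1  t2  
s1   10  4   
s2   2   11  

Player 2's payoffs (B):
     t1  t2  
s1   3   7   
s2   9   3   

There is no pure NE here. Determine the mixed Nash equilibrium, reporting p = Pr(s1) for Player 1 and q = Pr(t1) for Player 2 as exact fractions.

p = 3/5, q = 7/15

Each player's mixing probability is pinned down by making the *other* player indifferent.
Player 2 indifferent between t1 and t2: p·3 + (1−p)·9 = p·7 + (1−p)·3 ⟹ 9 + (-6)p = 3 + 4p ⟹ p = 3/5.
Player 1 indifferent between s1 and s2: q·10 + (1−q)·4 = q·2 + (1−q)·11 ⟹ 4 + 6q = 11 + (-9)q ⟹ q = 7/15.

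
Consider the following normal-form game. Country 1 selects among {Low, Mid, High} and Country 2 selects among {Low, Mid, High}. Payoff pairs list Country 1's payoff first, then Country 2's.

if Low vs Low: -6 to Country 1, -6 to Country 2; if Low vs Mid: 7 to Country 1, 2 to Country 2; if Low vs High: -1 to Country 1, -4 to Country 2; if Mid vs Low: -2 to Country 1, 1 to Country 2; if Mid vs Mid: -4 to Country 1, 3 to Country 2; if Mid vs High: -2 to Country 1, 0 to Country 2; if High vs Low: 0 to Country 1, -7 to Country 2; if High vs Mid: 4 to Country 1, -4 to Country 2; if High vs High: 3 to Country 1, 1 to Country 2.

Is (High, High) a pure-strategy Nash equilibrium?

Holding Country 2 at High: Country 1 gets 3 from High, versus -1 from Low, -2 from Mid. No profitable deviation for Country 1.
Holding Country 1 at High: Country 2 gets 1 from High, versus -7 from Low, -4 from Mid. No profitable deviation for Country 2 either.

Yes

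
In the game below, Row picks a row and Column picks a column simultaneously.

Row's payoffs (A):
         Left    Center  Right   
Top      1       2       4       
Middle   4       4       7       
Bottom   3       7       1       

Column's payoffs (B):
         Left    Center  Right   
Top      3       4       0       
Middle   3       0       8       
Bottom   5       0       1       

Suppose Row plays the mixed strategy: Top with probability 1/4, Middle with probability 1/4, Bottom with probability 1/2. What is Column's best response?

Left

Column's best reply maximizes expected payoff against the mix.
Left: (1/4)·3 + (1/4)·3 + (1/2)·5 = 4
Center: (1/4)·4 + (1/4)·0 + (1/2)·0 = 1
Right: (1/4)·0 + (1/4)·8 + (1/2)·1 = 5/2
Highest expected payoff is 4, from Left.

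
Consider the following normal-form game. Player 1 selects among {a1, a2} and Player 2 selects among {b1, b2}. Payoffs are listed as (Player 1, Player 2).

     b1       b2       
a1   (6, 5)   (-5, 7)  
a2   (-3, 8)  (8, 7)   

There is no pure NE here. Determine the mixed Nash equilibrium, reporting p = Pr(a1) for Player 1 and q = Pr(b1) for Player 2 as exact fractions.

p = 1/3, q = 13/22

In a mixed NE each player is indifferent between their pure strategies, so the opponent's mix sets the indifference.
Player 2 indifferent between b1 and b2: p·5 + (1−p)·8 = p·7 + (1−p)·7 ⟹ 8 + (-3)p = 7 + 0p ⟹ p = 1/3.
Player 1 indifferent between a1 and a2: q·6 + (1−q)·(-5) = q·(-3) + (1−q)·8 ⟹ (-5) + 11q = 8 + (-11)q ⟹ q = 13/22.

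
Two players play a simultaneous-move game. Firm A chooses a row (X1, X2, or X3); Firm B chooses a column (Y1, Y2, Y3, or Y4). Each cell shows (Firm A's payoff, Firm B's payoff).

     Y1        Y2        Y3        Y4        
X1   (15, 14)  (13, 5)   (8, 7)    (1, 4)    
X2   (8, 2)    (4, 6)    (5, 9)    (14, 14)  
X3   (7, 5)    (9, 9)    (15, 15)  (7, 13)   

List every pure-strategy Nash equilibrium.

Find each player's best response to every opponent strategy; NE are the intersections.
Firm A's best responses — vs Y1: X1 (payoff 15); vs Y2: X1 (payoff 13); vs Y3: X3 (payoff 15); vs Y4: X2 (payoff 14).
Firm B's best responses — vs X1: Y1 (payoff 14); vs X2: Y4 (payoff 14); vs X3: Y3 (payoff 15).
Mutual best responses occur at (X1, Y1), (X2, Y4), and (X3, Y3); at each, neither player gains by switching.

(X1, Y1), (X2, Y4), and (X3, Y3)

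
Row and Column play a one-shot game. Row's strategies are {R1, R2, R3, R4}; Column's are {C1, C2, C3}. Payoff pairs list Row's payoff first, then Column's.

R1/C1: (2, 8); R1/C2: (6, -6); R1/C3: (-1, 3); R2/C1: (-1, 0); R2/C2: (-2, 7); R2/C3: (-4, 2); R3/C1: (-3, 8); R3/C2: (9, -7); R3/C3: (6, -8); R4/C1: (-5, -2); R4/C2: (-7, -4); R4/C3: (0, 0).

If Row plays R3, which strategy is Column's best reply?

With Row fixed at R3, Column's payoffs are: C1 → 8, C2 → -7, C3 → -8.
The maximum is 8, achieved by C1.

C1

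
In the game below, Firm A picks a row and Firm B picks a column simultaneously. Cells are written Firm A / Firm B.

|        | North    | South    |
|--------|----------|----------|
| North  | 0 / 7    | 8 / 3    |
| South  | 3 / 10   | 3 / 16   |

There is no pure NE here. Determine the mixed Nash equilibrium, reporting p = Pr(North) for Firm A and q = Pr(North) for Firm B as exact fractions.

p = 3/5, q = 5/8

In a mixed NE each player is indifferent between their pure strategies, so the opponent's mix sets the indifference.
Firm B indifferent between North and South: p·7 + (1−p)·10 = p·3 + (1−p)·16 ⟹ 10 + (-3)p = 16 + (-13)p ⟹ p = 3/5.
Firm A indifferent between North and South: q·0 + (1−q)·8 = q·3 + (1−q)·3 ⟹ 8 + (-8)q = 3 + 0q ⟹ q = 5/8.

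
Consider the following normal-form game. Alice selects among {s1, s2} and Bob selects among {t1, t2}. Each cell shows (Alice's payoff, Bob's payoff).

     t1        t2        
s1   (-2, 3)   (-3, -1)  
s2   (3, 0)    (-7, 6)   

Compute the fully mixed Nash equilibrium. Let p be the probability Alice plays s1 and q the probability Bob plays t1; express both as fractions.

p = 3/5, q = 4/9

Each player's mixing probability is pinned down by making the *other* player indifferent.
Bob indifferent between t1 and t2: p·3 + (1−p)·0 = p·(-1) + (1−p)·6 ⟹ 0 + 3p = 6 + (-7)p ⟹ p = 3/5.
Alice indifferent between s1 and s2: q·(-2) + (1−q)·(-3) = q·3 + (1−q)·(-7) ⟹ (-3) + 1q = (-7) + 10q ⟹ q = 4/9.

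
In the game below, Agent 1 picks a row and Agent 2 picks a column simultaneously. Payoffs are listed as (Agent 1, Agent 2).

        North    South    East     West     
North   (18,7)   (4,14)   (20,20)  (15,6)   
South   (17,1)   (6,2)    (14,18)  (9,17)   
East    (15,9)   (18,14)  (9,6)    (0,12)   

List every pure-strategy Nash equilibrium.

(North, East) and (East, South)

A profile is a Nash equilibrium when each player is best-responding to the other.
Agent 1's best responses — vs North: North (payoff 18); vs South: East (payoff 18); vs East: North (payoff 20); vs West: North (payoff 15).
Agent 2's best responses — vs North: East (payoff 20); vs South: East (payoff 18); vs East: South (payoff 14).
Mutual best responses occur at (North, East) and (East, South); at each, neither player gains by switching.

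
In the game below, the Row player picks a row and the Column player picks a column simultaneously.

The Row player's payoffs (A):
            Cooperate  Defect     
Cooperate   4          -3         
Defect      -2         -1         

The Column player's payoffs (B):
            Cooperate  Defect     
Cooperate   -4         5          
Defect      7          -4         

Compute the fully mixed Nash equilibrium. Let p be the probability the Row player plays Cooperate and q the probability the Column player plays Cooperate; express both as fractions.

p = 11/20, q = 1/4

In a mixed NE each player is indifferent between their pure strategies, so the opponent's mix sets the indifference.
The Column player indifferent between Cooperate and Defect: p·(-4) + (1−p)·7 = p·5 + (1−p)·(-4) ⟹ 7 + (-11)p = (-4) + 9p ⟹ p = 11/20.
The Row player indifferent between Cooperate and Defect: q·4 + (1−q)·(-3) = q·(-2) + (1−q)·(-1) ⟹ (-3) + 7q = (-1) + (-1)q ⟹ q = 1/4.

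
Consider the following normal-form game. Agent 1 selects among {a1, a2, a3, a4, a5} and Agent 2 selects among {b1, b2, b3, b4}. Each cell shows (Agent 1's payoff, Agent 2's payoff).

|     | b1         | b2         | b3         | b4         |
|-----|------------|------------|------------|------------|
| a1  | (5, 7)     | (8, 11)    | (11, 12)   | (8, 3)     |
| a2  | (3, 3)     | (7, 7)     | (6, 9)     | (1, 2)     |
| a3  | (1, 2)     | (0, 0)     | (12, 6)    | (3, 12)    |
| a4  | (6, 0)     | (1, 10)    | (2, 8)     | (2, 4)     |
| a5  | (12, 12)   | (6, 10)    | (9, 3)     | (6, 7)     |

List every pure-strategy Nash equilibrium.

Find each player's best response to every opponent strategy; NE are the intersections.
Agent 1's best responses — vs b1: a5 (payoff 12); vs b2: a1 (payoff 8); vs b3: a3 (payoff 12); vs b4: a1 (payoff 8).
Agent 2's best responses — vs a1: b3 (payoff 12); vs a2: b3 (payoff 9); vs a3: b4 (payoff 12); vs a4: b2 (payoff 10); vs a5: b1 (payoff 12).
The only mutual best response is (a5, b1); neither player gains by switching there.

(a5, b1)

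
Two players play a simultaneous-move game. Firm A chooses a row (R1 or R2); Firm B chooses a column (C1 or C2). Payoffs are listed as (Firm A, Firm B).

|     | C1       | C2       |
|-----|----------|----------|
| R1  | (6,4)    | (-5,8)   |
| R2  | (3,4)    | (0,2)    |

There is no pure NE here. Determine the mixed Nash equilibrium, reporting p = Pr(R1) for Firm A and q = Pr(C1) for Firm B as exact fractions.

Each player's mixing probability is pinned down by making the *other* player indifferent.
Firm B indifferent between C1 and C2: p·4 + (1−p)·4 = p·8 + (1−p)·2 ⟹ 4 + 0p = 2 + 6p ⟹ p = 1/3.
Firm A indifferent between R1 and R2: q·6 + (1−q)·(-5) = q·3 + (1−q)·0 ⟹ (-5) + 11q = 0 + 3q ⟹ q = 5/8.

p = 1/3, q = 5/8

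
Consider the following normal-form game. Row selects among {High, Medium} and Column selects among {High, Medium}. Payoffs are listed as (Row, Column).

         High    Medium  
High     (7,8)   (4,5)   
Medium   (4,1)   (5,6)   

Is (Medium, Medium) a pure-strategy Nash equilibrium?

Yes

Holding Column at Medium: Row gets 5 from Medium, versus 4 from High. No profitable deviation for Row.
Holding Row at Medium: Column gets 6 from Medium, versus 1 from High. No profitable deviation for Column either.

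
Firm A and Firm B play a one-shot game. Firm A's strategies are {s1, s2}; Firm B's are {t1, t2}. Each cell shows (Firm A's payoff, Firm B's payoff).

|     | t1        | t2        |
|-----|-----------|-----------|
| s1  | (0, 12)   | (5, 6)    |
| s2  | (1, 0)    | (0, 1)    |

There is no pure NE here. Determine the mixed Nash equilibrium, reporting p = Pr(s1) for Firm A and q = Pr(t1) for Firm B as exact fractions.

p = 1/7, q = 5/6

Each player's mixing probability is pinned down by making the *other* player indifferent.
Firm B indifferent between t1 and t2: p·12 + (1−p)·0 = p·6 + (1−p)·1 ⟹ 0 + 12p = 1 + 5p ⟹ p = 1/7.
Firm A indifferent between s1 and s2: q·0 + (1−q)·5 = q·1 + (1−q)·0 ⟹ 5 + (-5)q = 0 + 1q ⟹ q = 5/6.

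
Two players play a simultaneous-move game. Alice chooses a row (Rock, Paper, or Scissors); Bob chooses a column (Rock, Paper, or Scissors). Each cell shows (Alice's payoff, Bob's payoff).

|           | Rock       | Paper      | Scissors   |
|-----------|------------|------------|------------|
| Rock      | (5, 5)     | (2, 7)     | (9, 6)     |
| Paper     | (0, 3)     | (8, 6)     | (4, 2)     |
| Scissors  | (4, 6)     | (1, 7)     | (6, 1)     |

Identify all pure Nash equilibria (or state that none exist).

Find each player's best response to every opponent strategy; NE are the intersections.
Alice's best responses — vs Rock: Rock (payoff 5); vs Paper: Paper (payoff 8); vs Scissors: Rock (payoff 9).
Bob's best responses — vs Rock: Paper (payoff 7); vs Paper: Paper (payoff 6); vs Scissors: Paper (payoff 7).
The only mutual best response is (Paper, Paper); neither player gains by switching there.

(Paper, Paper)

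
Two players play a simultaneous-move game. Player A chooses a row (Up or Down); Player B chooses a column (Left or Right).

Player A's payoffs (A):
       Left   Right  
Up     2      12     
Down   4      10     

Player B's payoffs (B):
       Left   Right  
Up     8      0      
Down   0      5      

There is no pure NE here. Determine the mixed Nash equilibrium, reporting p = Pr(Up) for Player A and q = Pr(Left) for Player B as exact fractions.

p = 5/13, q = 1/2

Each player's mixing probability is pinned down by making the *other* player indifferent.
Player B indifferent between Left and Right: p·8 + (1−p)·0 = p·0 + (1−p)·5 ⟹ 0 + 8p = 5 + (-5)p ⟹ p = 5/13.
Player A indifferent between Up and Down: q·2 + (1−q)·12 = q·4 + (1−q)·10 ⟹ 12 + (-10)q = 10 + (-6)q ⟹ q = 1/2.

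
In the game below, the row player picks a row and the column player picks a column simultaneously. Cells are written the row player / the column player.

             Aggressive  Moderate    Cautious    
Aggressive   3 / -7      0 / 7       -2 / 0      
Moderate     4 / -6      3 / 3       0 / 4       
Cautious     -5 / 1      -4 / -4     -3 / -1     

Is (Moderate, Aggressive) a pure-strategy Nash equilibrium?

Holding the column player at Aggressive: the row player gets 4 from Moderate, versus 3 from Aggressive, -5 from Cautious. No profitable deviation for the row player.
Holding the row player at Moderate: the column player gets -6 from Aggressive but could get 4 by switching to Cautious. The column player has a profitable deviation.

No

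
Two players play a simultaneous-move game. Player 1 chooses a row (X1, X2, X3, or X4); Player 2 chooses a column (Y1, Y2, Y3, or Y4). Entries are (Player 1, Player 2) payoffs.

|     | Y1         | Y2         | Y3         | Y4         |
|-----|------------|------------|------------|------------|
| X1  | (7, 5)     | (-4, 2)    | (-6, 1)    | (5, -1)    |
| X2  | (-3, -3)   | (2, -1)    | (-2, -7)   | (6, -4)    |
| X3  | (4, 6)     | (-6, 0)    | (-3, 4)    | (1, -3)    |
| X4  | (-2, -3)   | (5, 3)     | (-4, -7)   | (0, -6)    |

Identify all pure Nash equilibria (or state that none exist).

A profile is a Nash equilibrium when each player is best-responding to the other.
Player 1's best responses — vs Y1: X1 (payoff 7); vs Y2: X4 (payoff 5); vs Y3: X2 (payoff -2); vs Y4: X2 (payoff 6).
Player 2's best responses — vs X1: Y1 (payoff 5); vs X2: Y2 (payoff -1); vs X3: Y1 (payoff 6); vs X4: Y2 (payoff 3).
Mutual best responses occur at (X1, Y1) and (X4, Y2); at each, neither player gains by switching.

(X1, Y1) and (X4, Y2)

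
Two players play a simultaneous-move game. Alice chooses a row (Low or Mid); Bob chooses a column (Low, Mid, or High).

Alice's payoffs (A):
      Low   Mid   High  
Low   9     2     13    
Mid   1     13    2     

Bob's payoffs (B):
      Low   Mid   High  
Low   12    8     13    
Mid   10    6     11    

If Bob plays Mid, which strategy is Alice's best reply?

With Bob fixed at Mid, Alice's payoffs are: Low → 2, Mid → 13.
The maximum is 13, achieved by Mid.

Mid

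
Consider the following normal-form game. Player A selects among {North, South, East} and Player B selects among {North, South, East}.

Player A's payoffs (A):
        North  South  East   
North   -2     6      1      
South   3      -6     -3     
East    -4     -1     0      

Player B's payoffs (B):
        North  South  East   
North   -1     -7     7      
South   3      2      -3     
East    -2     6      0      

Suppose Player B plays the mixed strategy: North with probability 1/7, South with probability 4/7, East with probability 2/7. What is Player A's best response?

North

Compute Player A's expected payoff from each pure strategy against the given mix.
North: (1/7)·(-2) + (4/7)·6 + (2/7)·1 = 24/7
South: (1/7)·3 + (4/7)·(-6) + (2/7)·(-3) = -27/7
East: (1/7)·(-4) + (4/7)·(-1) + (2/7)·0 = -8/7
Highest expected payoff is 24/7, from North.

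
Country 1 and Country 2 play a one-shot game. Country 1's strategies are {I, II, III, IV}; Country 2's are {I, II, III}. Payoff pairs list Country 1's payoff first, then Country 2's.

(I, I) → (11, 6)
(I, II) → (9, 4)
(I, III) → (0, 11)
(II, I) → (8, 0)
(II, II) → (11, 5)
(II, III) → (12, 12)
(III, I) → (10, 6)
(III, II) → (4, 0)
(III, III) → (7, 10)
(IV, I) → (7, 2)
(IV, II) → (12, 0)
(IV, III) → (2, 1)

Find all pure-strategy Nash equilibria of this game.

A profile is a Nash equilibrium when each player is best-responding to the other.
Country 1's best responses — vs I: I (payoff 11); vs II: IV (payoff 12); vs III: II (payoff 12).
Country 2's best responses — vs I: III (payoff 11); vs II: III (payoff 12); vs III: III (payoff 10); vs IV: I (payoff 2).
The only mutual best response is (II, III); neither player gains by switching there.

(II, III)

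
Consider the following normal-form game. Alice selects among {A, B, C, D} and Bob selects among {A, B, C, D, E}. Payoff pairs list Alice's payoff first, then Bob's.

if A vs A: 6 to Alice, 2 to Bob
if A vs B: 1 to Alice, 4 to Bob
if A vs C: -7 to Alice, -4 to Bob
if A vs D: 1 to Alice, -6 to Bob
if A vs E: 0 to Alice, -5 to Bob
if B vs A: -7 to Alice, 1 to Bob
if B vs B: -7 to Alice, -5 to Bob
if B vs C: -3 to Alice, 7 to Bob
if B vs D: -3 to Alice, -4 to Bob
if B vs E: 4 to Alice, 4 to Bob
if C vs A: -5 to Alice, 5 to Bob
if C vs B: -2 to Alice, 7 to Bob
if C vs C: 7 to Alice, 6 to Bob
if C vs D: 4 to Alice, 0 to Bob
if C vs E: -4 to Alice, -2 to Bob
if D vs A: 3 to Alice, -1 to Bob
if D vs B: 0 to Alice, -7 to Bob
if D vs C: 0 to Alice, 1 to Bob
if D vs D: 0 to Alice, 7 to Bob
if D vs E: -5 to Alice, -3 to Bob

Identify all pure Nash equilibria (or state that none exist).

A profile is a Nash equilibrium when each player is best-responding to the other.
Alice's best responses — vs A: A (payoff 6); vs B: A (payoff 1); vs C: C (payoff 7); vs D: C (payoff 4); vs E: B (payoff 4).
Bob's best responses — vs A: B (payoff 4); vs B: C (payoff 7); vs C: B (payoff 7); vs D: D (payoff 7).
The only mutual best response is (A, B); neither player gains by switching there.

(A, B)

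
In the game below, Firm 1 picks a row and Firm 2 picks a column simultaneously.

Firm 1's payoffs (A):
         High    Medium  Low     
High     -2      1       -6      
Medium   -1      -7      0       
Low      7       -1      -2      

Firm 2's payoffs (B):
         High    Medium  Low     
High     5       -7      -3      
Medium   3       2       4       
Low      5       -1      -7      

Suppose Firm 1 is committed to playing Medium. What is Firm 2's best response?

With Firm 1 fixed at Medium, Firm 2's payoffs are: High → 3, Medium → 2, Low → 4.
The maximum is 4, achieved by Low.

Low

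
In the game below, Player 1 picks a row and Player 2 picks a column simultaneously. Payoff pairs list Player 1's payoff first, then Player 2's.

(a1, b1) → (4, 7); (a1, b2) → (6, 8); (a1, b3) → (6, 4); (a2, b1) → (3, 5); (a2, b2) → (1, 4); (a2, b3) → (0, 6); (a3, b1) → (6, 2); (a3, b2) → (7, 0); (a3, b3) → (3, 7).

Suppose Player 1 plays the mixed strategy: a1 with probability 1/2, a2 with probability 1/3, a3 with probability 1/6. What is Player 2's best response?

Compute Player 2's expected payoff from each pure strategy against the given mix.
b1: (1/2)·7 + (1/3)·5 + (1/6)·2 = 11/2
b2: (1/2)·8 + (1/3)·4 + (1/6)·0 = 16/3
b3: (1/2)·4 + (1/3)·6 + (1/6)·7 = 31/6
Highest expected payoff is 11/2, from b1.

b1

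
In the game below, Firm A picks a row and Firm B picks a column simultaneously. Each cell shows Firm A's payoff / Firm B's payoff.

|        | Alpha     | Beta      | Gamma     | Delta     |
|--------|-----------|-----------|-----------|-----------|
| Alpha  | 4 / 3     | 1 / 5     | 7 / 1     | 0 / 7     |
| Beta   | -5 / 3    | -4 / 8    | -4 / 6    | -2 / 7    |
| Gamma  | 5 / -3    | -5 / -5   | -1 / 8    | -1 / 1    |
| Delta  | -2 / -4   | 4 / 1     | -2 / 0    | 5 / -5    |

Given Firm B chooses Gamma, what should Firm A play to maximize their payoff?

With Firm B fixed at Gamma, Firm A's payoffs are: Alpha → 7, Beta → -4, Gamma → -1, Delta → -2.
The maximum is 7, achieved by Alpha.

Alpha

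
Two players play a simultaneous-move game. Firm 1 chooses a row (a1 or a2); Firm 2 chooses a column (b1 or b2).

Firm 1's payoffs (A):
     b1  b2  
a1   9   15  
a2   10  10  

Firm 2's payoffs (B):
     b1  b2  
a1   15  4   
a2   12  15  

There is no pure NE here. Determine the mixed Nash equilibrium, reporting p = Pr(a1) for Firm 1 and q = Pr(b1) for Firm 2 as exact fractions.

Each player's mixing probability is pinned down by making the *other* player indifferent.
Firm 2 indifferent between b1 and b2: p·15 + (1−p)·12 = p·4 + (1−p)·15 ⟹ 12 + 3p = 15 + (-11)p ⟹ p = 3/14.
Firm 1 indifferent between a1 and a2: q·9 + (1−q)·15 = q·10 + (1−q)·10 ⟹ 15 + (-6)q = 10 + 0q ⟹ q = 5/6.

p = 3/14, q = 5/6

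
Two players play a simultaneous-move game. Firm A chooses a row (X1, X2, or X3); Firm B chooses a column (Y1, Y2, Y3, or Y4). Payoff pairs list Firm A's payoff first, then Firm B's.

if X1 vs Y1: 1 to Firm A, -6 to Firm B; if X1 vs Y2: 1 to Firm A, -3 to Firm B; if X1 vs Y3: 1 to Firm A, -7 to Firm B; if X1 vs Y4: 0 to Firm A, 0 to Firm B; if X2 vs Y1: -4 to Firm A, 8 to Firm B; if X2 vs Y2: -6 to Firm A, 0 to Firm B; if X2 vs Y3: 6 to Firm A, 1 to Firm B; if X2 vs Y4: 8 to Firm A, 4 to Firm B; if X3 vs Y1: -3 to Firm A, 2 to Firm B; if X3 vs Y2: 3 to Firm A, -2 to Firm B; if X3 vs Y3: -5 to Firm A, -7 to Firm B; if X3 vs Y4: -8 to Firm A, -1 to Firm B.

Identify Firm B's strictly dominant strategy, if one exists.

Check whether one of Firm B's strategies beats all alternatives regardless of what the opponent does.
Y1 is not dominant: against X1, Y2 gives -3 > -6.
Y2 is not dominant: against X1, Y4 gives 0 > -3.
Y3 is not dominant: against X1, Y1 gives -6 > -7.
Y4 is not dominant: against X2, Y1 gives 8 > 4.
No single strategy is best against every opponent action.

None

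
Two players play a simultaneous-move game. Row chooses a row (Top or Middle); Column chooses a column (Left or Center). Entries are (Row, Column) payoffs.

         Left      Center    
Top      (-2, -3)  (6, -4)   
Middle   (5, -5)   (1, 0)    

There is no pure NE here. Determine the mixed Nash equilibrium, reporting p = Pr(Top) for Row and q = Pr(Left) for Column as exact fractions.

p = 5/6, q = 5/12

In a mixed NE each player is indifferent between their pure strategies, so the opponent's mix sets the indifference.
Column indifferent between Left and Center: p·(-3) + (1−p)·(-5) = p·(-4) + (1−p)·0 ⟹ (-5) + 2p = 0 + (-4)p ⟹ p = 5/6.
Row indifferent between Top and Middle: q·(-2) + (1−q)·6 = q·5 + (1−q)·1 ⟹ 6 + (-8)q = 1 + 4q ⟹ q = 5/12.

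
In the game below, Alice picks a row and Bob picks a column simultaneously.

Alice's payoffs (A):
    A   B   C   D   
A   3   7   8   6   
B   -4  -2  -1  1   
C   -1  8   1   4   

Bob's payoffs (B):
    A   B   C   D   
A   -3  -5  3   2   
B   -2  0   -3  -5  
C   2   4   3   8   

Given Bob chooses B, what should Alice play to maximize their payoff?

C

With Bob fixed at B, Alice's payoffs are: A → 7, B → -2, C → 8.
The maximum is 8, achieved by C.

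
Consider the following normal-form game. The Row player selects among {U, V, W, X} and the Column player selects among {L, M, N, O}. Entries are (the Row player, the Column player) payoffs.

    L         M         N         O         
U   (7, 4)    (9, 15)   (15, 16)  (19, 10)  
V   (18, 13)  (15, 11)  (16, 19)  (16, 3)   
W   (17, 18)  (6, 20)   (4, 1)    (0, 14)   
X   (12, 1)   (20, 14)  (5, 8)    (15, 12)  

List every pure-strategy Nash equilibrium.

(V, N) and (X, M)

A profile is a Nash equilibrium when each player is best-responding to the other.
The Row player's best responses — vs L: V (payoff 18); vs M: X (payoff 20); vs N: V (payoff 16); vs O: U (payoff 19).
The Column player's best responses — vs U: N (payoff 16); vs V: N (payoff 19); vs W: M (payoff 20); vs X: M (payoff 14).
Mutual best responses occur at (V, N) and (X, M); at each, neither player gains by switching.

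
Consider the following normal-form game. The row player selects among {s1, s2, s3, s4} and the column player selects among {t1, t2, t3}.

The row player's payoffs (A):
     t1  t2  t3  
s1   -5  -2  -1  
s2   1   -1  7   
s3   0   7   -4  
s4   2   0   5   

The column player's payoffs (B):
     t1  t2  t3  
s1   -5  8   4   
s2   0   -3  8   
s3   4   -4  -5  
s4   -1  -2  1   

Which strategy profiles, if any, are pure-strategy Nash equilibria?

(s2, t3)

Find each player's best response to every opponent strategy; NE are the intersections.
The row player's best responses — vs t1: s4 (payoff 2); vs t2: s3 (payoff 7); vs t3: s2 (payoff 7).
The column player's best responses — vs s1: t2 (payoff 8); vs s2: t3 (payoff 8); vs s3: t1 (payoff 4); vs s4: t3 (payoff 1).
The only mutual best response is (s2, t3); neither player gains by switching there.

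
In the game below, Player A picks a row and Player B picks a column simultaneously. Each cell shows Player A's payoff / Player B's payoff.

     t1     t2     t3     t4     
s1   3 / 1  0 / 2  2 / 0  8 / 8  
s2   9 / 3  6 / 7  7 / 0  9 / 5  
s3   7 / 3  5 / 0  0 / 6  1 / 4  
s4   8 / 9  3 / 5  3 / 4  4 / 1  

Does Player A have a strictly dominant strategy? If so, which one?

A strategy is strictly dominant if it gives Player A a strictly higher payoff than every other strategy, against every choice by the opponent.
s2 strictly dominates: vs t1: 9 > each of {3, 7, 8}; vs t2: 6 > each of {0, 5, 3}; vs t3: 7 > each of {2, 0, 3}; vs t4: 9 > each of {8, 1, 4}.

s2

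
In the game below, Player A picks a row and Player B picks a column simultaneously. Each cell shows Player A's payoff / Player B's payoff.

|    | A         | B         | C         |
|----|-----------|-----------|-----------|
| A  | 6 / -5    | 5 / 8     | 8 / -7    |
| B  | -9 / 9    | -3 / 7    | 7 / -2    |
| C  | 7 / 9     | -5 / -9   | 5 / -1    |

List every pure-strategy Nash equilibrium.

(A, B) and (C, A)

A profile is a Nash equilibrium when each player is best-responding to the other.
Player A's best responses — vs A: C (payoff 7); vs B: A (payoff 5); vs C: A (payoff 8).
Player B's best responses — vs A: B (payoff 8); vs B: A (payoff 9); vs C: A (payoff 9).
Mutual best responses occur at (A, B) and (C, A); at each, neither player gains by switching.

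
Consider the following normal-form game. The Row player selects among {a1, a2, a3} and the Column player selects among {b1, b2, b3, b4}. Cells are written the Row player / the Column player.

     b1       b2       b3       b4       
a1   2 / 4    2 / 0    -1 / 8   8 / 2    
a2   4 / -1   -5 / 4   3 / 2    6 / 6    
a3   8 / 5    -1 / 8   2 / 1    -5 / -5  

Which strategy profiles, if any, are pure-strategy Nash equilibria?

There is no pure-strategy Nash equilibrium

A profile is a Nash equilibrium when each player is best-responding to the other.
The Row player's best responses — vs b1: a3 (payoff 8); vs b2: a1 (payoff 2); vs b3: a2 (payoff 3); vs b4: a1 (payoff 8).
The Column player's best responses — vs a1: b3 (payoff 8); vs a2: b4 (payoff 6); vs a3: b2 (payoff 8).
No cell has both players best-responding. For instance, the Row player's best reply to b3 is a2, but against a2 the Column player prefers b4 over b3.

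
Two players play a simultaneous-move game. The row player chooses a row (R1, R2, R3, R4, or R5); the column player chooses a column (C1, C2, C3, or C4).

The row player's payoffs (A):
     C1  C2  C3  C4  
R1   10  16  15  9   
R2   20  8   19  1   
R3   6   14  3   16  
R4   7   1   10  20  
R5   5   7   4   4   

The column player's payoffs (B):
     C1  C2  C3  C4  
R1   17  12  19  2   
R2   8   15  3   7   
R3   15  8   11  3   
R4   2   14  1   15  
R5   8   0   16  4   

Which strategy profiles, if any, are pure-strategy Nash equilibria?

Find each player's best response to every opponent strategy; NE are the intersections.
The row player's best responses — vs C1: R2 (payoff 20); vs C2: R1 (payoff 16); vs C3: R2 (payoff 19); vs C4: R4 (payoff 20).
The column player's best responses — vs R1: C3 (payoff 19); vs R2: C2 (payoff 15); vs R3: C1 (payoff 15); vs R4: C4 (payoff 15); vs R5: C3 (payoff 16).
The only mutual best response is (R4, C4); neither player gains by switching there.

(R4, C4)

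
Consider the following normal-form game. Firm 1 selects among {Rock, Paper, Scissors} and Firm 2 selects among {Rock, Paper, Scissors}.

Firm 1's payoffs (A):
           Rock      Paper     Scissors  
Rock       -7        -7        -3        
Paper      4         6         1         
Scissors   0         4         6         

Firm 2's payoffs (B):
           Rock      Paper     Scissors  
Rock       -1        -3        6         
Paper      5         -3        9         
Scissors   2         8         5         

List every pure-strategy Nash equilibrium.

Check mutual best responses: a cell is a NE iff neither player can gain by unilaterally deviating.
Firm 1's best responses — vs Rock: Paper (payoff 4); vs Paper: Paper (payoff 6); vs Scissors: Scissors (payoff 6).
Firm 2's best responses — vs Rock: Scissors (payoff 6); vs Paper: Scissors (payoff 9); vs Scissors: Paper (payoff 8).
No cell has both players best-responding. For instance, Firm 1's best reply to Rock is Paper, but against Paper Firm 2 prefers Scissors over Rock.

No pure-strategy Nash equilibrium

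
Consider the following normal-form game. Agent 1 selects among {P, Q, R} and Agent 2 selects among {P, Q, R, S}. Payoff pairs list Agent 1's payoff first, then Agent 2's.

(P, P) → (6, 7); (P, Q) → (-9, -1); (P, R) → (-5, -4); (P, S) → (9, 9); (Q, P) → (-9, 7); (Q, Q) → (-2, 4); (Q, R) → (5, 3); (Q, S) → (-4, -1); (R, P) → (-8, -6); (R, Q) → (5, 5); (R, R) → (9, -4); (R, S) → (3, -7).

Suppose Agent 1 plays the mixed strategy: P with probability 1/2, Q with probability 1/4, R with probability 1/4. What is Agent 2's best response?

P

Compute Agent 2's expected payoff from each pure strategy against the given mix.
P: (1/2)·7 + (1/4)·7 + (1/4)·(-6) = 15/4
Q: (1/2)·(-1) + (1/4)·4 + (1/4)·5 = 7/4
R: (1/2)·(-4) + (1/4)·3 + (1/4)·(-4) = -9/4
S: (1/2)·9 + (1/4)·(-1) + (1/4)·(-7) = 5/2
Highest expected payoff is 15/4, from P.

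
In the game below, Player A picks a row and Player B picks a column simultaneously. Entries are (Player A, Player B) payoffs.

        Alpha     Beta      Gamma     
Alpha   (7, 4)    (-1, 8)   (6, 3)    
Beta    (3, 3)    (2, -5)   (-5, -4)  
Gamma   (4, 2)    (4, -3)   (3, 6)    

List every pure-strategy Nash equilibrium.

No pure-strategy Nash equilibrium

Check mutual best responses: a cell is a NE iff neither player can gain by unilaterally deviating.
Player A's best responses — vs Alpha: Alpha (payoff 7); vs Beta: Gamma (payoff 4); vs Gamma: Alpha (payoff 6).
Player B's best responses — vs Alpha: Beta (payoff 8); vs Beta: Alpha (payoff 3); vs Gamma: Gamma (payoff 6).
No cell has both players best-responding. For instance, Player A's best reply to Beta is Gamma, but against Gamma Player B prefers Gamma over Beta.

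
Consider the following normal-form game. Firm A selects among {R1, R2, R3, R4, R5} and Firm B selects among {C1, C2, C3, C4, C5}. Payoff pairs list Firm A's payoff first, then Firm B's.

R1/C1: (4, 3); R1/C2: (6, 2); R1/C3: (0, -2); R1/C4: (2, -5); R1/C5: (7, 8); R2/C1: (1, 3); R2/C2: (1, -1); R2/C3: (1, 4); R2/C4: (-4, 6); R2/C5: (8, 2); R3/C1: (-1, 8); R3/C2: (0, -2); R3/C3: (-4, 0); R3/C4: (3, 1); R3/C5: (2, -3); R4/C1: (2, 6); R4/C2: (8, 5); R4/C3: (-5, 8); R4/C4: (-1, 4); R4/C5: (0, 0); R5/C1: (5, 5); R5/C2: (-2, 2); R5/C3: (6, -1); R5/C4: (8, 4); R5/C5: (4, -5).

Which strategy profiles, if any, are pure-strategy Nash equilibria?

Check mutual best responses: a cell is a NE iff neither player can gain by unilaterally deviating.
Firm A's best responses — vs C1: R5 (payoff 5); vs C2: R4 (payoff 8); vs C3: R5 (payoff 6); vs C4: R5 (payoff 8); vs C5: R2 (payoff 8).
Firm B's best responses — vs R1: C5 (payoff 8); vs R2: C4 (payoff 6); vs R3: C1 (payoff 8); vs R4: C3 (payoff 8); vs R5: C1 (payoff 5).
The only mutual best response is (R5, C1); neither player gains by switching there.

(R5, C1)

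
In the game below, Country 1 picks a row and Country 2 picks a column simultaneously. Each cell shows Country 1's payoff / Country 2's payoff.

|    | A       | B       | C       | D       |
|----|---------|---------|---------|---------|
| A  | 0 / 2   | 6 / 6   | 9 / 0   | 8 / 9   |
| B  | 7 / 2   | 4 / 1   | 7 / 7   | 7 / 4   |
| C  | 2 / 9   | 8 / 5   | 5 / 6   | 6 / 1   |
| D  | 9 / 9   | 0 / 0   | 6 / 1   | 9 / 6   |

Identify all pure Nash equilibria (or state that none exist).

Find each player's best response to every opponent strategy; NE are the intersections.
Country 1's best responses — vs A: D (payoff 9); vs B: C (payoff 8); vs C: A (payoff 9); vs D: D (payoff 9).
Country 2's best responses — vs A: D (payoff 9); vs B: C (payoff 7); vs C: A (payoff 9); vs D: A (payoff 9).
The only mutual best response is (D, A); neither player gains by switching there.

(D, A)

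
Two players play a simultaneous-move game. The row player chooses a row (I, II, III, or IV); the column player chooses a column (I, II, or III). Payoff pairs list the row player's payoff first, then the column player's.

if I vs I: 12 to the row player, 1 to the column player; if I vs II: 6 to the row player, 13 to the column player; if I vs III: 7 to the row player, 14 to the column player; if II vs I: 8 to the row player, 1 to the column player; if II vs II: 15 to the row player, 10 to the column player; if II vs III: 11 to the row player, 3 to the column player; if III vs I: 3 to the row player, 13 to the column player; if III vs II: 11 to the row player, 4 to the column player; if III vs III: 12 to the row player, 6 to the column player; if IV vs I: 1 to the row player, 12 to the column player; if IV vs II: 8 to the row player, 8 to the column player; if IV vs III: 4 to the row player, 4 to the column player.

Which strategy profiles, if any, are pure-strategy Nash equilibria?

Check mutual best responses: a cell is a NE iff neither player can gain by unilaterally deviating.
The row player's best responses — vs I: I (payoff 12); vs II: II (payoff 15); vs III: III (payoff 12).
The column player's best responses — vs I: III (payoff 14); vs II: II (payoff 10); vs III: I (payoff 13); vs IV: I (payoff 12).
The only mutual best response is (II, II); neither player gains by switching there.

(II, II)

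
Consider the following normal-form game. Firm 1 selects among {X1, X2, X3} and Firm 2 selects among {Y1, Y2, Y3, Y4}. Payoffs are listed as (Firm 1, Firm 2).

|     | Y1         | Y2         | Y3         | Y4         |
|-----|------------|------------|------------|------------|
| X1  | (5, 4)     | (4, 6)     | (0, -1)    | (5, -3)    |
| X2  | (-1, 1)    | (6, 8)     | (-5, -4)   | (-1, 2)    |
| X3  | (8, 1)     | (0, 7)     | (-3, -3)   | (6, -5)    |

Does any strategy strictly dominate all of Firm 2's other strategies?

Check whether one of Firm 2's strategies beats all alternatives regardless of what the opponent does.
Y2 strictly dominates: vs X1: 6 > each of {4, -1, -3}; vs X2: 8 > each of {1, -4, 2}; vs X3: 7 > each of {1, -3, -5}.

Y2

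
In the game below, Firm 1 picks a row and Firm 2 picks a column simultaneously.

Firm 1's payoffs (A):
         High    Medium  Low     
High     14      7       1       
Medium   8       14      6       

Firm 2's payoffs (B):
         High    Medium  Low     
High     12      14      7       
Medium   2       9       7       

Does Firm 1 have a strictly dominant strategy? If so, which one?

A strategy is strictly dominant if it gives Firm 1 a strictly higher payoff than every other strategy, against every choice by the opponent.
High is not dominant: against Medium, Medium gives 14 > 7.
Medium is not dominant: against High, High gives 14 > 8.
No single strategy is best against every opponent action.

None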